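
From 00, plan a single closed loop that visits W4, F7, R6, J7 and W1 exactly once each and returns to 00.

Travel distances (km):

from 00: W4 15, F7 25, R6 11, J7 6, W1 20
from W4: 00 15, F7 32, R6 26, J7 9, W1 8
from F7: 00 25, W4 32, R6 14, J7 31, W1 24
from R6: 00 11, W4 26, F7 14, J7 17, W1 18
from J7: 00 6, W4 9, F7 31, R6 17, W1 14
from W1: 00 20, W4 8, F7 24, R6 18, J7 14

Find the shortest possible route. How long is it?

Shortest round trip = 72 km.

There are 60 distinct closed tours to check (reversals are equivalent).
00 - W4 - F7 - R6 - J7 - W1 - 00: 15+32+14+17+14+20 = 112
00 - W4 - F7 - R6 - W1 - J7 - 00: 15+32+14+18+14+6 = 99
00 - W4 - F7 - J7 - R6 - W1 - 00: 15+32+31+17+18+20 = 133
00 - W4 - F7 - J7 - W1 - R6 - 00: 15+32+31+14+18+11 = 121
00 - W4 - F7 - W1 - R6 - J7 - 00: 15+32+24+18+17+6 = 112
00 - W4 - F7 - W1 - J7 - R6 - 00: 15+32+24+14+17+11 = 113
00 - W4 - R6 - F7 - J7 - W1 - 00: 15+26+14+31+14+20 = 120
00 - W4 - R6 - F7 - W1 - J7 - 00: 15+26+14+24+14+6 = 99
00 - W4 - R6 - J7 - F7 - W1 - 00: 15+26+17+31+24+20 = 133
00 - W4 - R6 - J7 - W1 - F7 - 00: 15+26+17+14+24+25 = 121
00 - W4 - R6 - W1 - F7 - J7 - 00: 15+26+18+24+31+6 = 120
00 - W4 - R6 - W1 - J7 - F7 - 00: 15+26+18+14+31+25 = 129
00 - W4 - J7 - F7 - R6 - W1 - 00: 15+9+31+14+18+20 = 107
00 - W4 - J7 - F7 - W1 - R6 - 00: 15+9+31+24+18+11 = 108
… (46 more)
00 - R6 - F7 - W1 - W4 - J7 - 00: 11+14+24+8+9+6 = 72  ← best
The minimum is 72.
One optimal route: 00 → R6 → F7 → W1 → W4 → J7 → 00 (or its reverse).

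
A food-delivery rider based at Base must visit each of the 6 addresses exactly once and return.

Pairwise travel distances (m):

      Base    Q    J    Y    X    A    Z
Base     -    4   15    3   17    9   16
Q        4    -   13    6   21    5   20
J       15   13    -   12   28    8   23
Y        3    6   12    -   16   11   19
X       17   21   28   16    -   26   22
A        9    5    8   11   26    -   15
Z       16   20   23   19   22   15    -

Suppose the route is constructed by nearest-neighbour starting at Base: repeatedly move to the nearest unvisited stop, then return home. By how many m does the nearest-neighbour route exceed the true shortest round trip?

3 m longer than the optimal tour.

Base: Y=3, Q=4, A=9, J=15, Z=16, X=17 ⇒ Y
Y: Q=6, A=11, J=12, X=16, Z=19 ⇒ Q
Q: A=5, J=13, Z=20, X=21 ⇒ A
A: J=8, Z=15, X=26 ⇒ J
J: Z=23, X=28 ⇒ Z
Z: X=22 ⇒ X
NN route Base → Y → Q → A → J → Z → X → Base costs 84.
Optimal: Base → Q → J → A → Z → X → Y → Base costs 81 (by enumerating all 360 distinct tours).
Excess = 84 − 81 = 3.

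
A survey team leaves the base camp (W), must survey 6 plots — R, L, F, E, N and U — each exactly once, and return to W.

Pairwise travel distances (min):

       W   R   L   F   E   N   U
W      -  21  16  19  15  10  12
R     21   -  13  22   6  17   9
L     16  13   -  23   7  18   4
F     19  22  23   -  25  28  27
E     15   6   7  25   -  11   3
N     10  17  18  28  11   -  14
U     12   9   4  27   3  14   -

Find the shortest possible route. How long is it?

Minimum total distance: 82 min.

With 6 stops there are 6!/2 = 360 distinct round trips (a route and its reverse cost the same).
W → R → L → F → E → N → U → W: 21+13+23+25+11+14+12 = 119
W → R → L → F → E → U → N → W: 21+13+23+25+3+14+10 = 109
W → R → L → F → N → E → U → W: 21+13+23+28+11+3+12 = 111
W → R → L → F → N → U → E → W: 21+13+23+28+14+3+15 = 117
W → R → L → F → U → E → N → W: 21+13+23+27+3+11+10 = 108
W → R → L → F → U → N → E → W: 21+13+23+27+14+11+15 = 124
W → R → L → E → F → N → U → W: 21+13+7+25+28+14+12 = 120
W → R → L → E → F → U → N → W: 21+13+7+25+27+14+10 = 117
… (352 more)
W → F → R → L → U → E → N → W: 19+22+13+4+3+11+10 = 82  ← best
The minimum is 82.
One optimal route: W → F → R → L → U → E → N → W (or its reverse).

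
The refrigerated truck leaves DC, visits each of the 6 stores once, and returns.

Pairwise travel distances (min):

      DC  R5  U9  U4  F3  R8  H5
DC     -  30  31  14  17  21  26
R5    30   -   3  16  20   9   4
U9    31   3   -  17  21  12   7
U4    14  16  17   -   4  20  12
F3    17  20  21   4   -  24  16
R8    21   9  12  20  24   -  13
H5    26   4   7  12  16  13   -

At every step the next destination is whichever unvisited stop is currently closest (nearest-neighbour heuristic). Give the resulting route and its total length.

At DC the remaining stops are U4 14, F3 17, R8 21, H5 26, R5 30, U9 31; go to U4.
At U4 the remaining stops are F3 4, H5 12, R5 16, U9 17, R8 20; go to F3.
At F3 the remaining stops are H5 16, R5 20, U9 21, R8 24; go to H5.
At H5 the remaining stops are R5 4, U9 7, R8 13; go to R5.
At R5 the remaining stops are U9 3, R8 9; go to U9.
At U9 the remaining stops are R8 12; go to R8.
Return R8→DC: 21.
Total = 14 + 4 + 16 + 4 + 3 + 12 + 21 = 74.

74 min along DC → U4 → F3 → H5 → R5 → U9 → R8 → DC.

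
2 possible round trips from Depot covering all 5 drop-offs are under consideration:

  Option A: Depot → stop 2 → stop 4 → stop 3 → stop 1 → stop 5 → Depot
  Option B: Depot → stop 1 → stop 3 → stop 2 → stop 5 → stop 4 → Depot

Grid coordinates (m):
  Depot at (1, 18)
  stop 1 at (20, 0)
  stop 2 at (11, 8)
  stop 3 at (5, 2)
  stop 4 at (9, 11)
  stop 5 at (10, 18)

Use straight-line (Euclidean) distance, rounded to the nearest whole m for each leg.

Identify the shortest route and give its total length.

Option A: 14 + 4 + 10 + 15 + 21 + 9 = 73
Option B: 26 + 15 + 8 + 10 + 7 + 11 = 77

Shortest is Option A, total 73 m.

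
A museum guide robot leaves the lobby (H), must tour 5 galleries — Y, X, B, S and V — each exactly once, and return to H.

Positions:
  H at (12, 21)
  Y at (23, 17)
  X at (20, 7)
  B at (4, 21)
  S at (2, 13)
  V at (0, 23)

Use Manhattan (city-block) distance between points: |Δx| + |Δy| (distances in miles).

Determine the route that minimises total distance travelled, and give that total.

78 miles — the shortest possible round trip.

H→Y→X→B→S→V→H: 15+13+30+10+12+14 = 94
H→Y→X→B→V→S→H: 15+13+30+6+12+18 = 94
H→Y→X→S→B→V→H: 15+13+24+10+6+14 = 82
H→Y→X→S→V→B→H: 15+13+24+12+6+8 = 78
H→Y→X→V→B→S→H: 15+13+36+6+10+18 = 98
H→Y→X→V→S→B→H: 15+13+36+12+10+8 = 94
H→Y→B→X→S→V→H: 15+23+30+24+12+14 = 118
H→Y→B→X→V→S→H: 15+23+30+36+12+18 = 134
H→Y→B→S→X→V→H: 15+23+10+24+36+14 = 122
H→Y→B→S→V→X→H: 15+23+10+12+36+22 = 118
H→Y→B→V→X→S→H: 15+23+6+36+24+18 = 122
H→Y→B→V→S→X→H: 15+23+6+12+24+22 = 102
H→Y→S→X→B→V→H: 15+25+24+30+6+14 = 114
H→Y→S→X→V→B→H: 15+25+24+36+6+8 = 114
… (46 more)
The minimum is 78.
One optimal route: H → Y → X → S → V → B → H (or its reverse).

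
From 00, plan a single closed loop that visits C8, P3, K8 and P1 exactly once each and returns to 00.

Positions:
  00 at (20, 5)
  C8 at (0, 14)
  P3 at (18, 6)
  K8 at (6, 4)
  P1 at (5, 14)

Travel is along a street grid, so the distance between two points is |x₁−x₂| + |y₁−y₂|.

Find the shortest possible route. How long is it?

Shortest round trip = 60.

There are 12 distinct closed tours to check (reversals are equivalent).
00-C8-P3-K8-P1-00: 29+26+14+11+24 = 104
00-C8-P3-P1-K8-00: 29+26+21+11+15 = 102
00-C8-K8-P3-P1-00: 29+16+14+21+24 = 104
00-C8-K8-P1-P3-00: 29+16+11+21+3 = 80
00-C8-P1-P3-K8-00: 29+5+21+14+15 = 84
00-C8-P1-K8-P3-00: 29+5+11+14+3 = 62
00-P3-C8-K8-P1-00: 3+26+16+11+24 = 80
00-P3-C8-P1-K8-00: 3+26+5+11+15 = 60
00-P3-K8-C8-P1-00: 3+14+16+5+24 = 62
00-P3-P1-C8-K8-00: 3+21+5+16+15 = 60
00-K8-C8-P3-P1-00: 15+16+26+21+24 = 102
00-K8-P3-C8-P1-00: 15+14+26+5+24 = 84
The minimum is 60.
One optimal route: 00 → P3 → C8 → P1 → K8 → 00 (or its reverse).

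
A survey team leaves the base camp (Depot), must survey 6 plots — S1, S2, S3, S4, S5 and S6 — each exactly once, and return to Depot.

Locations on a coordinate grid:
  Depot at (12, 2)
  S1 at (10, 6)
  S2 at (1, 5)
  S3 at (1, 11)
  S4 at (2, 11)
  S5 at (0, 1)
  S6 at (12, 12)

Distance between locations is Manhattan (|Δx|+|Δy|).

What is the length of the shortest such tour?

Shortest round trip = 50.

With 6 stops there are 6!/2 = 360 distinct round trips (a route and its reverse cost the same).
Depot-S1-S2-S3-S4-S5-S6-Depot: 6+10+6+1+12+23+10 = 68
Depot-S1-S2-S3-S4-S6-S5-Depot: 6+10+6+1+11+23+13 = 70
Depot-S1-S2-S3-S5-S4-S6-Depot: 6+10+6+11+12+11+10 = 66
Depot-S1-S2-S3-S5-S6-S4-Depot: 6+10+6+11+23+11+19 = 86
Depot-S1-S2-S3-S6-S4-S5-Depot: 6+10+6+12+11+12+13 = 70
Depot-S1-S2-S3-S6-S5-S4-Depot: 6+10+6+12+23+12+19 = 88
Depot-S1-S2-S4-S3-S5-S6-Depot: 6+10+7+1+11+23+10 = 68
Depot-S1-S2-S4-S3-S6-S5-Depot: 6+10+7+1+12+23+13 = 72
… (352 more)
Depot-S1-S6-S4-S3-S2-S5-Depot: 6+8+11+1+6+5+13 = 50  ← best
The minimum is 50.
One optimal route: Depot → S1 → S6 → S4 → S3 → S2 → S5 → Depot (or its reverse).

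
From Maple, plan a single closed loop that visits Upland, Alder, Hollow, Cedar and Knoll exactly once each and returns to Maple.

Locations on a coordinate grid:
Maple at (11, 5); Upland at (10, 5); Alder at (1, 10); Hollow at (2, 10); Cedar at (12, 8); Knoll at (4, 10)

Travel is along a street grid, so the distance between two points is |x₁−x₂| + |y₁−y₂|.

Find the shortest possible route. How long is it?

There are 60 distinct closed tours to check (reversals are equivalent).
Maple → Upland → Alder → Hollow → Cedar → Knoll → Maple: 1+14+1+12+10+12 = 50
Maple → Upland → Alder → Hollow → Knoll → Cedar → Maple: 1+14+1+2+10+4 = 32
Maple → Upland → Alder → Cedar → Hollow → Knoll → Maple: 1+14+13+12+2+12 = 54
Maple → Upland → Alder → Cedar → Knoll → Hollow → Maple: 1+14+13+10+2+14 = 54
Maple → Upland → Alder → Knoll → Hollow → Cedar → Maple: 1+14+3+2+12+4 = 36
Maple → Upland → Alder → Knoll → Cedar → Hollow → Maple: 1+14+3+10+12+14 = 54
Maple → Upland → Hollow → Alder → Cedar → Knoll → Maple: 1+13+1+13+10+12 = 50
Maple → Upland → Hollow → Alder → Knoll → Cedar → Maple: 1+13+1+3+10+4 = 32
Maple → Upland → Hollow → Cedar → Alder → Knoll → Maple: 1+13+12+13+3+12 = 54
Maple → Upland → Hollow → Cedar → Knoll → Alder → Maple: 1+13+12+10+3+15 = 54
Maple → Upland → Hollow → Knoll → Alder → Cedar → Maple: 1+13+2+3+13+4 = 36
Maple → Upland → Hollow → Knoll → Cedar → Alder → Maple: 1+13+2+10+13+15 = 54
Maple → Upland → Cedar → Alder → Hollow → Knoll → Maple: 1+5+13+1+2+12 = 34
Maple → Upland → Cedar → Alder → Knoll → Hollow → Maple: 1+5+13+3+2+14 = 38
… (46 more)
The minimum is 32.
One optimal route: Maple → Upland → Alder → Hollow → Knoll → Cedar → Maple (or its reverse).

32 — the shortest possible round trip.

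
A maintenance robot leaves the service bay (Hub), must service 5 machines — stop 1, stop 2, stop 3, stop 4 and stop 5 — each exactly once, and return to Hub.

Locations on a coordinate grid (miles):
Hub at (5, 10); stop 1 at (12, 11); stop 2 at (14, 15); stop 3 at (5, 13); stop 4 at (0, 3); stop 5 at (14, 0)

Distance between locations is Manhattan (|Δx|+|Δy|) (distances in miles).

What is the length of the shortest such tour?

Hub-stop 1-stop 2-stop 3-stop 4-stop 5-Hub: 8+6+11+15+17+19 = 76
Hub-stop 1-stop 2-stop 3-stop 5-stop 4-Hub: 8+6+11+22+17+12 = 76
Hub-stop 1-stop 2-stop 4-stop 3-stop 5-Hub: 8+6+26+15+22+19 = 96
Hub-stop 1-stop 2-stop 4-stop 5-stop 3-Hub: 8+6+26+17+22+3 = 82
Hub-stop 1-stop 2-stop 5-stop 3-stop 4-Hub: 8+6+15+22+15+12 = 78
Hub-stop 1-stop 2-stop 5-stop 4-stop 3-Hub: 8+6+15+17+15+3 = 64
Hub-stop 1-stop 3-stop 2-stop 4-stop 5-Hub: 8+9+11+26+17+19 = 90
Hub-stop 1-stop 3-stop 2-stop 5-stop 4-Hub: 8+9+11+15+17+12 = 72
Hub-stop 1-stop 3-stop 4-stop 2-stop 5-Hub: 8+9+15+26+15+19 = 92
Hub-stop 1-stop 3-stop 4-stop 5-stop 2-Hub: 8+9+15+17+15+14 = 78
Hub-stop 1-stop 3-stop 5-stop 2-stop 4-Hub: 8+9+22+15+26+12 = 92
Hub-stop 1-stop 3-stop 5-stop 4-stop 2-Hub: 8+9+22+17+26+14 = 96
Hub-stop 1-stop 4-stop 2-stop 3-stop 5-Hub: 8+20+26+11+22+19 = 106
Hub-stop 1-stop 4-stop 2-stop 5-stop 3-Hub: 8+20+26+15+22+3 = 94
… (46 more)
Hub-stop 3-stop 1-stop 2-stop 5-stop 4-Hub: 3+9+6+15+17+12 = 62  ← best
The minimum is 62.
One optimal route: Hub → stop 3 → stop 1 → stop 2 → stop 5 → stop 4 → Hub (or its reverse).

Shortest round trip = 62 miles.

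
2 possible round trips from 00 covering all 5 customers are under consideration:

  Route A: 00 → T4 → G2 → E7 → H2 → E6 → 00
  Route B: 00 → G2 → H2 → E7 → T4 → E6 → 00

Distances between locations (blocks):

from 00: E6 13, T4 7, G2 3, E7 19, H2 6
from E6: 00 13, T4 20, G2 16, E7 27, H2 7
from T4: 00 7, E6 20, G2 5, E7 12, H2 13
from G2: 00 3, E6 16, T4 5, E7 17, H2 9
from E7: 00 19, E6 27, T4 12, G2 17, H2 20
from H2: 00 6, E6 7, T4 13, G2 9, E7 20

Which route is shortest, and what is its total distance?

69 blocks — Route A is the shortest.

Route A: 7 + 5 + 17 + 20 + 7 + 13 = 69
Route B: 3 + 9 + 20 + 12 + 20 + 13 = 77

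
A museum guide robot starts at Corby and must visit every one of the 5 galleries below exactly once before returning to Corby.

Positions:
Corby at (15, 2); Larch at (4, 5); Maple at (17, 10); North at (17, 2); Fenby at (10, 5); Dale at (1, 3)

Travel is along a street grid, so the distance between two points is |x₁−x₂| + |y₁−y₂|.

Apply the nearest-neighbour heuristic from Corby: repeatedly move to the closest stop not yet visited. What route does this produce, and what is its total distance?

At Corby the remaining stops are North 2, Fenby 8, Maple 10, Larch 14, Dale 15; go to North.
At North the remaining stops are Maple 8, Fenby 10, Larch 16, Dale 17; go to Maple.
At Maple the remaining stops are Fenby 12, Larch 18, Dale 23; go to Fenby.
At Fenby the remaining stops are Larch 6, Dale 11; go to Larch.
At Larch the remaining stops are Dale 5; go to Dale.
Return Dale→Corby: 15.
Total = 2 + 8 + 12 + 6 + 5 + 15 = 48.

Nearest-neighbour total = 48; route Corby → North → Maple → Fenby → Larch → Dale → Corby.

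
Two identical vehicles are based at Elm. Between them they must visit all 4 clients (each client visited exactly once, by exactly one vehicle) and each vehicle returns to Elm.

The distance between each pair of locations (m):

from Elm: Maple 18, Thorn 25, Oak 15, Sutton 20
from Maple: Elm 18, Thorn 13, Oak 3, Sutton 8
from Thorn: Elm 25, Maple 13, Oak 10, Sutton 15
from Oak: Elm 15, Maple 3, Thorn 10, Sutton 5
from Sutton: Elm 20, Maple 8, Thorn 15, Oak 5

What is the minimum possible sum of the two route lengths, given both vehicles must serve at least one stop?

Check every non-empty split of the stops between the two vehicles; for each half take its own optimal tour:
  {Maple} + {Thorn, Oak, Sutton}: 36 + 60 = 96
  {Thorn} + {Maple, Oak, Sutton}: 50 + 46 = 96
  {Maple, Thorn} + {Oak, Sutton}: 56 + 40 = 96
  {Oak} + {Maple, Thorn, Sutton}: 30 + 66 = 96
  {Maple, Oak} + {Thorn, Sutton}: 36 + 60 = 96
  {Thorn, Oak} + {Maple, Sutton}: 50 + 46 = 96
  … (7 splits in total)
Best: vehicle 1 Elm → Maple → Elm = 36; vehicle 2 Elm → Thorn → Oak → Sutton → Elm = 60; combined 96.

Minimum combined distance: 96 m.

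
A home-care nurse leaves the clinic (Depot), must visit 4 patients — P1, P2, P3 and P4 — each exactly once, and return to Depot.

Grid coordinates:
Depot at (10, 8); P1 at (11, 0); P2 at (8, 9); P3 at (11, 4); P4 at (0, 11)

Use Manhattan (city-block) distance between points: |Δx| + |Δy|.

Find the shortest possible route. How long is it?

With 4 stops there are 4!/2 = 12 distinct round trips (a route and its reverse cost the same).
Depot - P1 - P2 - P3 - P4 - Depot: 9+12+8+18+13 = 60
Depot - P1 - P2 - P4 - P3 - Depot: 9+12+10+18+5 = 54
Depot - P1 - P3 - P2 - P4 - Depot: 9+4+8+10+13 = 44
Depot - P1 - P3 - P4 - P2 - Depot: 9+4+18+10+3 = 44
Depot - P1 - P4 - P2 - P3 - Depot: 9+22+10+8+5 = 54
Depot - P1 - P4 - P3 - P2 - Depot: 9+22+18+8+3 = 60
Depot - P2 - P1 - P3 - P4 - Depot: 3+12+4+18+13 = 50
Depot - P2 - P1 - P4 - P3 - Depot: 3+12+22+18+5 = 60
Depot - P2 - P3 - P1 - P4 - Depot: 3+8+4+22+13 = 50
Depot - P2 - P4 - P1 - P3 - Depot: 3+10+22+4+5 = 44
Depot - P3 - P1 - P2 - P4 - Depot: 5+4+12+10+13 = 44
Depot - P3 - P2 - P1 - P4 - Depot: 5+8+12+22+13 = 60
The minimum is 44.
One optimal route: Depot → P1 → P3 → P2 → P4 → Depot (or its reverse).

Shortest round trip = 44.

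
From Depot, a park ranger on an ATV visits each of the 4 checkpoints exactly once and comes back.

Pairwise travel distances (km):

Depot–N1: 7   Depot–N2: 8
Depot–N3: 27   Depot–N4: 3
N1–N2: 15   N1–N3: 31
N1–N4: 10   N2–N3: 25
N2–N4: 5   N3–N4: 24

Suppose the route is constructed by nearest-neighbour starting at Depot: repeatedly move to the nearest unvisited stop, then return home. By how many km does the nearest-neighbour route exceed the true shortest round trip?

Depot: N4=3, N1=7, N2=8, N3=27 ⇒ N4
N4: N2=5, N1=10, N3=24 ⇒ N2
N2: N1=15, N3=25 ⇒ N1
N1: N3=31 ⇒ N3
NN route Depot → N4 → N2 → N1 → N3 → Depot costs 81.
Optimal: Depot → N1 → N3 → N2 → N4 → Depot costs 71 (by enumerating all 12 distinct tours).
Excess = 81 − 71 = 10.

10 km longer than the optimal tour.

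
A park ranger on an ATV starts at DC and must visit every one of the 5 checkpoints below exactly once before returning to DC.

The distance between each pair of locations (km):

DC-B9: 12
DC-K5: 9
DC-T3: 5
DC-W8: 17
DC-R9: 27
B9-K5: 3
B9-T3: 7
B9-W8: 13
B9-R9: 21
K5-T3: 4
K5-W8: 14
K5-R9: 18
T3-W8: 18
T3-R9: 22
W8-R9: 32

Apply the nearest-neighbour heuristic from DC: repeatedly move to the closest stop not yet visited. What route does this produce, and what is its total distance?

Nearest-neighbour total = 84 km; route DC → T3 → K5 → B9 → W8 → R9 → DC.

At DC the remaining stops are T3 5, K5 9, B9 12, W8 17, R9 27; go to T3.
At T3 the remaining stops are K5 4, B9 7, W8 18, R9 22; go to K5.
At K5 the remaining stops are B9 3, W8 14, R9 18; go to B9.
At B9 the remaining stops are W8 13, R9 21; go to W8.
At W8 the remaining stops are R9 32; go to R9.
Return R9→DC: 27.
Total = 5 + 4 + 3 + 13 + 32 + 27 = 84.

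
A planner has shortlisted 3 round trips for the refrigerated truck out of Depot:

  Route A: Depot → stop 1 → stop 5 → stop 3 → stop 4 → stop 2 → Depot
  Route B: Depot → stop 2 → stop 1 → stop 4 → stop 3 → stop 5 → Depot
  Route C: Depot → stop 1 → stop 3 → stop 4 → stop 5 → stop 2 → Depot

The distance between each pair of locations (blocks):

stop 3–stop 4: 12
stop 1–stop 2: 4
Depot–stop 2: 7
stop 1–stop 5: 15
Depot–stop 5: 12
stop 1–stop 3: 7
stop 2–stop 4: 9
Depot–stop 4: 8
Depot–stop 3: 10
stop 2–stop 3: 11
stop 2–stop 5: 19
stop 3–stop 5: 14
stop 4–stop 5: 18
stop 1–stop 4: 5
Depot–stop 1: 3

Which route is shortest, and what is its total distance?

Shortest is Route B, total 54 blocks.

Route A: 3 + 15 + 14 + 12 + 9 + 7 = 60
Route B: 7 + 4 + 5 + 12 + 14 + 12 = 54
Route C: 3 + 7 + 12 + 18 + 19 + 7 = 66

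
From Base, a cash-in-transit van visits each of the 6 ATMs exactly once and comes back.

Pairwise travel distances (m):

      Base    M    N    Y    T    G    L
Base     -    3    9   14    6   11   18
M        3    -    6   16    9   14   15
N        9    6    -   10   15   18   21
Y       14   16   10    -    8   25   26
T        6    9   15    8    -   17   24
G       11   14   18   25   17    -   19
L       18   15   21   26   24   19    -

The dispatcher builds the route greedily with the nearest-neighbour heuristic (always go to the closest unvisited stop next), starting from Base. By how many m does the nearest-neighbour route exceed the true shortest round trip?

Base: M=3, T=6, N=9, G=11, Y=14, L=18 ⇒ M
M: N=6, T=9, G=14, L=15, Y=16 ⇒ N
N: Y=10, T=15, G=18, L=21 ⇒ Y
Y: T=8, G=25, L=26 ⇒ T
T: G=17, L=24 ⇒ G
G: L=19 ⇒ L
NN route Base → M → N → Y → T → G → L → Base costs 81.
Optimal: Base → T → Y → N → M → L → G → Base costs 75 (by enumerating all 360 distinct tours).
Excess = 81 − 75 = 6.

The nearest-neighbour route is 6 m longer than optimal.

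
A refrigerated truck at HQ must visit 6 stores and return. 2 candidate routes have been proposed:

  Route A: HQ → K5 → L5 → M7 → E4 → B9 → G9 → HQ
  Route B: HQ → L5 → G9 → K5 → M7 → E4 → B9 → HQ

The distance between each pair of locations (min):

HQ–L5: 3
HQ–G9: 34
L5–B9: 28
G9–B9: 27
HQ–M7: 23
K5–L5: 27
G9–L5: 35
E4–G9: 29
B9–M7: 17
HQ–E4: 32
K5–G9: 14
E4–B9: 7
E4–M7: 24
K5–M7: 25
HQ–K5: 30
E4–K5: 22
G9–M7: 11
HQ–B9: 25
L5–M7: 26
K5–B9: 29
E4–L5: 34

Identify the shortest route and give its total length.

Route A: 30 + 27 + 26 + 24 + 7 + 27 + 34 = 175
Route B: 3 + 35 + 14 + 25 + 24 + 7 + 25 = 133

133 min — Route B is the shortest.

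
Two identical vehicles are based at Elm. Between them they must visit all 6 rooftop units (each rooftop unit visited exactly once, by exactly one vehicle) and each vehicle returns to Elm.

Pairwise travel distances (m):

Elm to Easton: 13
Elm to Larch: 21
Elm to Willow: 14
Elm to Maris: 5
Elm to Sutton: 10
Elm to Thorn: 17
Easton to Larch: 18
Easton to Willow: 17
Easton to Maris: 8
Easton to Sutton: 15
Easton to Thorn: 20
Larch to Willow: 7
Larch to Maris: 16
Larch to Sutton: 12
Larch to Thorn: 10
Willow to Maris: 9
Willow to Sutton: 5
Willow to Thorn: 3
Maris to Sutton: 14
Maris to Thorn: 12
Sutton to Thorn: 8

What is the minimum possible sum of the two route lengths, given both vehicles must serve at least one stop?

69 m — the smallest possible combined total.

There are 2^5 − 1 = 31 ways to divide the 6 stops into two non-empty groups. For each, the best each vehicle can do is its own shortest tour through its group:
  {Easton} + {Larch, Willow, Maris, Sutton, Thorn}: 26 + 49 = 75
  {Larch} + {Easton, Willow, Maris, Sutton, Thorn}: 42 + 51 = 93
  {Easton, Larch} + {Willow, Maris, Sutton, Thorn}: 52 + 35 = 87
  {Willow} + {Easton, Larch, Maris, Sutton, Thorn}: 28 + 59 = 87
  {Easton, Willow} + {Larch, Maris, Sutton, Thorn}: 44 + 49 = 93
  {Larch, Willow} + {Easton, Maris, Sutton, Thorn}: 42 + 51 = 93
  … (31 splits in total)
  {Maris} + {Easton, Larch, Willow, Sutton, Thorn}: 10 + 59 = 69  ← best
Best: vehicle 1 Elm → Maris → Elm = 10; vehicle 2 Elm → Easton → Larch → Willow → Thorn → Sutton → Elm = 59; combined 69.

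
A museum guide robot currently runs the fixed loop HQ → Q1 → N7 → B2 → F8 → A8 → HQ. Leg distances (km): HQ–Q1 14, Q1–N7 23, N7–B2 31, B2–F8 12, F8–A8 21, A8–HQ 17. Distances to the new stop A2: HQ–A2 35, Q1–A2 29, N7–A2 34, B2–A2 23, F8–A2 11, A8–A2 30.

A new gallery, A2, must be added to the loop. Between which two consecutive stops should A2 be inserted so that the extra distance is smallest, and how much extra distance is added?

Insertion cost between consecutive stops i–j is d(i,A2) + d(A2,j) − d(i,j):
  between HQ and Q1: 35 + 29 − 14 = 50
  between Q1 and N7: 29 + 34 − 23 = 40
  between N7 and B2: 34 + 23 − 31 = 26
  between B2 and F8: 23 + 11 − 12 = 22
  between F8 and A8: 11 + 30 − 21 = 20
  between A8 and HQ: 30 + 35 − 17 = 48
Cheapest insertion is between F8 and A8, adding 20.
New total = 118 + 20 = 138.

Minimum extra distance: 20 km, inserting A2 between F8 and A8.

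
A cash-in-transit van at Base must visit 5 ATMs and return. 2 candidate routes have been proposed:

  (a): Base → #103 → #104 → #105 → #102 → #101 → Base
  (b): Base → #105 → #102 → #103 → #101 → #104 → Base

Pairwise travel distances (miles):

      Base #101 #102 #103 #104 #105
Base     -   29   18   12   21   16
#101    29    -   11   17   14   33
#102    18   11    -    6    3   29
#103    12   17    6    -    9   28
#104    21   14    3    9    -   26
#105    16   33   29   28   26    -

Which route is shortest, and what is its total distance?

Shortest is (b), total 103 miles.

(a): 12 + 9 + 26 + 29 + 11 + 29 = 116
(b): 16 + 29 + 6 + 17 + 14 + 21 = 103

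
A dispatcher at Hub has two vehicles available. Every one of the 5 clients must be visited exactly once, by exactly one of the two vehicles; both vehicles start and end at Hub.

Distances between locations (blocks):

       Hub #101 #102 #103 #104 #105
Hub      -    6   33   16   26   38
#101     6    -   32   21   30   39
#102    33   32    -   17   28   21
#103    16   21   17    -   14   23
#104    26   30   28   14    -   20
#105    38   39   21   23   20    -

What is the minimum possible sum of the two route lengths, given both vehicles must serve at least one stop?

There are 2^4 − 1 = 15 ways to divide the 5 stops into two non-empty groups. For each, the best each vehicle can do is its own shortest tour through its group:
  {#101} + {#102, #103, #104, #105}: 12 + 100 = 112
  {#102} + {#101, #103, #104, #105}: 66 + 95 = 161
  {#101, #102} + {#103, #104, #105}: 71 + 85 = 156
  {#103} + {#101, #102, #104, #105}: 32 + 105 = 137
  {#101, #103} + {#102, #104, #105}: 43 + 100 = 143
  {#102, #103} + {#101, #104, #105}: 66 + 91 = 157
  … (15 splits in total)
Best: vehicle 1 Hub → #101 → Hub = 12; vehicle 2 Hub → #103 → #102 → #105 → #104 → Hub = 100; combined 112.

Minimum combined distance: 112 blocks.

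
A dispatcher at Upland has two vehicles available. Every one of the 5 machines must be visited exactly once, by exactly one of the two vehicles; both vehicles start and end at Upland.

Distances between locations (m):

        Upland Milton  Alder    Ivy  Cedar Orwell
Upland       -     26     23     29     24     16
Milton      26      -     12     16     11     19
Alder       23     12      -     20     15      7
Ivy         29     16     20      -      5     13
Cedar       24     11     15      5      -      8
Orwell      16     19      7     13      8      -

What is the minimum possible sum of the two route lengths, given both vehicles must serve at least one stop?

Minimum combined distance: 112 m.

There are 2^4 − 1 = 15 ways to divide the 5 stops into two non-empty groups. For each, the best each vehicle can do is its own shortest tour through its group:
  {Milton} + {Alder, Ivy, Cedar, Orwell}: 52 + 72 = 124
  {Alder} + {Milton, Ivy, Cedar, Orwell}: 46 + 71 = 117
  {Milton, Alder} + {Ivy, Cedar, Orwell}: 61 + 58 = 119
  {Ivy} + {Milton, Alder, Cedar, Orwell}: 58 + 70 = 128
  {Milton, Ivy} + {Alder, Cedar, Orwell}: 71 + 62 = 133
  {Alder, Ivy} + {Milton, Cedar, Orwell}: 72 + 61 = 133
  … (15 splits in total)
  {Milton, Alder, Ivy, Cedar} + {Orwell}: 80 + 32 = 112  ← best
Best: vehicle 1 Upland → Alder → Milton → Ivy → Cedar → Upland = 80; vehicle 2 Upland → Orwell → Upland = 32; combined 112.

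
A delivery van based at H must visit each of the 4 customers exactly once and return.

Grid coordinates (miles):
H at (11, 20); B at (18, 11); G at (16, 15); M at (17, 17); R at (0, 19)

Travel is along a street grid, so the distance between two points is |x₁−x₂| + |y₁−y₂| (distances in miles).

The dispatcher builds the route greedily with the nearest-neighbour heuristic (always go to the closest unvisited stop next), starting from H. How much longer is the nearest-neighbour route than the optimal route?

2 miles longer than the optimal tour.

From H: M=9, G=10, R=12, B=16 → choose M (9).
From M: G=3, B=7, R=19 → choose G (3).
From G: B=6, R=20 → choose B (6).
From B: R=26 → choose R (26).
NN route H → M → G → B → R → H costs 56.
Optimal: H → G → B → M → R → H costs 54 (by enumerating all 12 distinct tours).
Excess = 56 − 54 = 2.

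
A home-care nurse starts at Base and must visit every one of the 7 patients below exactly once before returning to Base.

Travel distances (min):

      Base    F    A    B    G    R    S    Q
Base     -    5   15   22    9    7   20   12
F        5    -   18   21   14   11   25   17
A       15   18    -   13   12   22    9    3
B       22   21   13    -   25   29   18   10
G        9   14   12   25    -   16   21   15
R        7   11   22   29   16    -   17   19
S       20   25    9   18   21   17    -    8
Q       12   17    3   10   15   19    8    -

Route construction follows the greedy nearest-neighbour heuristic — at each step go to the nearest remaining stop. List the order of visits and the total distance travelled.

95 min along Base → F → R → G → A → Q → S → B → Base.

Base → [F:5 / R:7 / G:9 / Q:12 / A:15 / S:20 / B:22] → F (5)
F → [R:11 / G:14 / Q:17 / A:18 / B:21 / S:25] → R (11)
R → [G:16 / S:17 / Q:19 / A:22 / B:29] → G (16)
G → [A:12 / Q:15 / S:21 / B:25] → A (12)
A → [Q:3 / S:9 / B:13] → Q (3)
Q → [S:8 / B:10] → S (8)
S → [B:18] → B (18)
Return B→Base: 22.
Total = 5 + 11 + 16 + 12 + 3 + 8 + 18 + 22 = 95.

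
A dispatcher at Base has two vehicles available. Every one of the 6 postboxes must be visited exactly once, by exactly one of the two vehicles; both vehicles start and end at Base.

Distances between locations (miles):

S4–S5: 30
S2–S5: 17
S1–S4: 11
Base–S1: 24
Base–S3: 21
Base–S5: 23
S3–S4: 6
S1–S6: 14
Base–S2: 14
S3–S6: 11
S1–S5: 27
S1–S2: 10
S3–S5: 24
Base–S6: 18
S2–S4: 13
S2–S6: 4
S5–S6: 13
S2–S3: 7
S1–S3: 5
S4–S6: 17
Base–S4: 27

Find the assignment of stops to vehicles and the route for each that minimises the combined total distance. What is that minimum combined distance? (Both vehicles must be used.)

Try each way of splitting the stops between the two vehicles (each non-empty) and, for each split, find the best tour for each vehicle:
  {S1} + {S2, S3, S4, S5, S6}: 48 + 80 = 128
  {S2} + {S1, S3, S4, S5, S6}: 28 + 88 = 116
  {S1, S2} + {S3, S4, S5, S6}: 48 + 80 = 128
  {S3} + {S1, S2, S4, S5, S6}: 42 + 88 = 130
  {S1, S3} + {S2, S4, S5, S6}: 50 + 80 = 130
  {S2, S3} + {S1, S4, S5, S6}: 42 + 88 = 130
  … (31 splits in total)
Best: vehicle 1 Base → S2 → Base = 28; vehicle 2 Base → S1 → S3 → S4 → S6 → S5 → Base = 88; combined 116.

Minimum combined distance: 116 miles.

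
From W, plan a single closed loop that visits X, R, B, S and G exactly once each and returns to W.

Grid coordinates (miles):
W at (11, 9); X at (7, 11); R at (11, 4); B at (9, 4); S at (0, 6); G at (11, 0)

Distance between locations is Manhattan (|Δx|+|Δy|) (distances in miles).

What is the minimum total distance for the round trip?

With 5 stops there are 5!/2 = 60 distinct round trips (a route and its reverse cost the same).
W→X→R→B→S→G→W: 6+11+2+11+17+9 = 56
W→X→R→B→G→S→W: 6+11+2+6+17+14 = 56
W→X→R→S→B→G→W: 6+11+13+11+6+9 = 56
W→X→R→S→G→B→W: 6+11+13+17+6+7 = 60
W→X→R→G→B→S→W: 6+11+4+6+11+14 = 52
W→X→R→G→S→B→W: 6+11+4+17+11+7 = 56
W→X→B→R→S→G→W: 6+9+2+13+17+9 = 56
W→X→B→R→G→S→W: 6+9+2+4+17+14 = 52
W→X→B→S→R→G→W: 6+9+11+13+4+9 = 52
W→X→B→S→G→R→W: 6+9+11+17+4+5 = 52
W→X→B→G→R→S→W: 6+9+6+4+13+14 = 52
W→X→B→G→S→R→W: 6+9+6+17+13+5 = 56
W→X→S→R→B→G→W: 6+12+13+2+6+9 = 48
W→X→S→R→G→B→W: 6+12+13+4+6+7 = 48
… (46 more)
W→X→S→B→R→G→W: 6+12+11+2+4+9 = 44  ← best
The minimum is 44.
One optimal route: W → X → S → B → R → G → W (or its reverse).

Shortest round trip = 44 miles.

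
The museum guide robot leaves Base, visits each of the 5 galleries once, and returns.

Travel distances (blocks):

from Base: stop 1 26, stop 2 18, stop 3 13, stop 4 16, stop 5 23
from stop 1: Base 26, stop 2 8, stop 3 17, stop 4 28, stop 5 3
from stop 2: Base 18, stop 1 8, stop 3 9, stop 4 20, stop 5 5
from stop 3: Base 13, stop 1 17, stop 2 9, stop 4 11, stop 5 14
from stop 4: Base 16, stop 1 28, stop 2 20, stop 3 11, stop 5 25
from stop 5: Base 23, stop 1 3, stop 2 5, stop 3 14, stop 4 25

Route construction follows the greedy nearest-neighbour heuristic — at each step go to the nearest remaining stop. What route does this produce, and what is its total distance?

From Base: distances to unvisited — stop 3=13, stop 4=16, stop 2=18, stop 5=23, stop 1=26. Nearest is stop 3 (13).
From stop 3: distances to unvisited — stop 2=9, stop 4=11, stop 5=14, stop 1=17. Nearest is stop 2 (9).
From stop 2: distances to unvisited — stop 5=5, stop 1=8, stop 4=20. Nearest is stop 5 (5).
From stop 5: distances to unvisited — stop 1=3, stop 4=25. Nearest is stop 1 (3).
From stop 1: distances to unvisited — stop 4=28. Nearest is stop 4 (28).
Return stop 4→Base: 16.
Total = 13 + 9 + 5 + 3 + 28 + 16 = 74.

74 blocks along Base → stop 3 → stop 2 → stop 5 → stop 1 → stop 4 → Base.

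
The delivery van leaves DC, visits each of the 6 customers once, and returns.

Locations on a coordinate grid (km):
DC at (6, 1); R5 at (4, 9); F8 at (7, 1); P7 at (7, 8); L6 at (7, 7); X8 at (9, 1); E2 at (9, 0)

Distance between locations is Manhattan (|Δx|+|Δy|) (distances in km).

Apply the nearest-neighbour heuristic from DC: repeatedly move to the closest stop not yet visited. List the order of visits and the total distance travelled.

From DC: distances to unvisited — F8=1, X8=3, E2=4, L6=7, P7=8, R5=10. Nearest is F8 (1).
From F8: distances to unvisited — X8=2, E2=3, L6=6, P7=7, R5=11. Nearest is X8 (2).
From X8: distances to unvisited — E2=1, L6=8, P7=9, R5=13. Nearest is E2 (1).
From E2: distances to unvisited — L6=9, P7=10, R5=14. Nearest is L6 (9).
From L6: distances to unvisited — P7=1, R5=5. Nearest is P7 (1).
From P7: distances to unvisited — R5=4. Nearest is R5 (4).
Return R5→DC: 10.
Total = 1 + 2 + 1 + 9 + 1 + 4 + 10 = 28.

Nearest-neighbour total = 28 km; route DC → F8 → X8 → E2 → L6 → P7 → R5 → DC.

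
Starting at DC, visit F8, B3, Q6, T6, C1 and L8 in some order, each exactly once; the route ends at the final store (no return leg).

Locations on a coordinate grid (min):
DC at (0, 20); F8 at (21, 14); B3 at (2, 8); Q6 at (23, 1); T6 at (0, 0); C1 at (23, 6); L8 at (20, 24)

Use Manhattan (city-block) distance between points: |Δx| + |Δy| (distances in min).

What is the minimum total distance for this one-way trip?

74 min — the minimum one-way total.

There are 6! = 720 possible orderings.
DC→F8→B3→Q6→T6→C1→L8: 27+25+28+24+29+21 = 154
DC→F8→B3→Q6→T6→L8→C1: 27+25+28+24+44+21 = 169
DC→F8→B3→Q6→C1→T6→L8: 27+25+28+5+29+44 = 158
DC→F8→B3→Q6→C1→L8→T6: 27+25+28+5+21+44 = 150
DC→F8→B3→Q6→L8→T6→C1: 27+25+28+26+44+29 = 179
DC→F8→B3→Q6→L8→C1→T6: 27+25+28+26+21+29 = 156
DC→F8→B3→T6→Q6→C1→L8: 27+25+10+24+5+21 = 112
DC→F8→B3→T6→Q6→L8→C1: 27+25+10+24+26+21 = 133
… (712 more)
DC→B3→T6→Q6→C1→F8→L8: 14+10+24+5+10+11 = 74  ← best
The minimum is 74.
One shortest path: DC → B3 → T6 → Q6 → C1 → F8 → L8.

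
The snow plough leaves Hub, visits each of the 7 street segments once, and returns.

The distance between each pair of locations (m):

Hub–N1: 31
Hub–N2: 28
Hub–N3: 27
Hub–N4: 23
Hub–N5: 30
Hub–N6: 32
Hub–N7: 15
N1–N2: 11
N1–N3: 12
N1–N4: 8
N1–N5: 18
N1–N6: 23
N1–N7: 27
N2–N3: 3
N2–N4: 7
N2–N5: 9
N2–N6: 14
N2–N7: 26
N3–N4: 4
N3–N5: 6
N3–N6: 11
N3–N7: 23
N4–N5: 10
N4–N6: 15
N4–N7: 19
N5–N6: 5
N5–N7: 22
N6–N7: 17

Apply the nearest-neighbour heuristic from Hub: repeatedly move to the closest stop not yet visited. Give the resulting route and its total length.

Nearest-neighbour total = 92 m; route Hub → N7 → N6 → N5 → N3 → N2 → N4 → N1 → Hub.

From Hub: distances to unvisited — N7=15, N4=23, N3=27, N2=28, N5=30, N1=31, N6=32. Nearest is N7 (15).
From N7: distances to unvisited — N6=17, N4=19, N5=22, N3=23, N2=26, N1=27. Nearest is N6 (17).
From N6: distances to unvisited — N5=5, N3=11, N2=14, N4=15, N1=23. Nearest is N5 (5).
From N5: distances to unvisited — N3=6, N2=9, N4=10, N1=18. Nearest is N3 (6).
From N3: distances to unvisited — N2=3, N4=4, N1=12. Nearest is N2 (3).
From N2: distances to unvisited — N4=7, N1=11. Nearest is N4 (7).
From N4: distances to unvisited — N1=8. Nearest is N1 (8).
Return N1→Hub: 31.
Total = 15 + 17 + 5 + 6 + 3 + 7 + 8 + 31 = 92.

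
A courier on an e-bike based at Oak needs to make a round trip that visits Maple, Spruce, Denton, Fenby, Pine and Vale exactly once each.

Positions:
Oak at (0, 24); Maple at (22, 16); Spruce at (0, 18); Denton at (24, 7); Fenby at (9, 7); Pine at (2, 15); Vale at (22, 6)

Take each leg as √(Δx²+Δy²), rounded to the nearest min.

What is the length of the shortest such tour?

68 min — the shortest possible round trip.

With 6 stops there are 6!/2 = 360 distinct round trips (a route and its reverse cost the same).
Oak → Maple → Spruce → Denton → Fenby → Pine → Vale → Oak: 23+22+26+15+11+22+28 = 147
Oak → Maple → Spruce → Denton → Fenby → Vale → Pine → Oak: 23+22+26+15+13+22+9 = 130
Oak → Maple → Spruce → Denton → Pine → Fenby → Vale → Oak: 23+22+26+23+11+13+28 = 146
Oak → Maple → Spruce → Denton → Pine → Vale → Fenby → Oak: 23+22+26+23+22+13+19 = 148
Oak → Maple → Spruce → Denton → Vale → Fenby → Pine → Oak: 23+22+26+2+13+11+9 = 106
Oak → Maple → Spruce → Denton → Vale → Pine → Fenby → Oak: 23+22+26+2+22+11+19 = 125
Oak → Maple → Spruce → Fenby → Denton → Pine → Vale → Oak: 23+22+14+15+23+22+28 = 147
Oak → Maple → Spruce → Fenby → Denton → Vale → Pine → Oak: 23+22+14+15+2+22+9 = 107
… (352 more)
Oak → Maple → Denton → Vale → Fenby → Pine → Spruce → Oak: 23+9+2+13+11+4+6 = 68  ← best
The minimum is 68.
One optimal route: Oak → Maple → Denton → Vale → Fenby → Pine → Spruce → Oak (or its reverse).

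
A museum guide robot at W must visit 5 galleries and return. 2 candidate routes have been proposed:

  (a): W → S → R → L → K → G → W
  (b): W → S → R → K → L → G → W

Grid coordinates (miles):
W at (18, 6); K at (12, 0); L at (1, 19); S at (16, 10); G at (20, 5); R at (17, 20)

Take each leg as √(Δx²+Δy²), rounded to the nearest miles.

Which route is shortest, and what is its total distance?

(a): 4 + 10 + 16 + 22 + 9 + 2 = 63
(b): 4 + 10 + 21 + 22 + 24 + 2 = 83

63 miles — (a) is the shortest.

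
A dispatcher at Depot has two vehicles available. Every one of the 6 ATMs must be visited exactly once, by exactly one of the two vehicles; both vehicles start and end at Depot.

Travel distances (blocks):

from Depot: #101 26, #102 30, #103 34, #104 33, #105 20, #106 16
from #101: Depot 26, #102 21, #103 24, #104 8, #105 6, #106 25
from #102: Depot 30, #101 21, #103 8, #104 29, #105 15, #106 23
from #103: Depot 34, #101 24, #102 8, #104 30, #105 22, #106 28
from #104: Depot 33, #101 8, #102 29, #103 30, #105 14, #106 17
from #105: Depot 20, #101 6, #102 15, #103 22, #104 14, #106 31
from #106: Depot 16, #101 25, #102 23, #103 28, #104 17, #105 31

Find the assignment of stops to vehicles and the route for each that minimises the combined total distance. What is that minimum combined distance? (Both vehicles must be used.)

There are 2^5 − 1 = 31 ways to divide the 6 stops into two non-empty groups. For each, the best each vehicle can do is its own shortest tour through its group:
  {#101} + {#102, #103, #104, #105, #106}: 52 + 104 = 156
  {#102} + {#101, #103, #104, #105, #106}: 60 + 103 = 163
  {#101, #102} + {#103, #104, #105, #106}: 77 + 103 = 180
  {#103} + {#101, #102, #104, #105, #106}: 68 + 92 = 160
  {#101, #103} + {#102, #104, #105, #106}: 84 + 92 = 176
  {#102, #103} + {#101, #104, #105, #106}: 72 + 67 = 139
  … (31 splits in total)
  {#101, #102, #103, #104, #105} + {#106}: 102 + 32 = 134  ← best
Best: vehicle 1 Depot → #102 → #103 → #104 → #101 → #105 → Depot = 102; vehicle 2 Depot → #106 → Depot = 32; combined 134.

Minimum combined distance: 134 blocks.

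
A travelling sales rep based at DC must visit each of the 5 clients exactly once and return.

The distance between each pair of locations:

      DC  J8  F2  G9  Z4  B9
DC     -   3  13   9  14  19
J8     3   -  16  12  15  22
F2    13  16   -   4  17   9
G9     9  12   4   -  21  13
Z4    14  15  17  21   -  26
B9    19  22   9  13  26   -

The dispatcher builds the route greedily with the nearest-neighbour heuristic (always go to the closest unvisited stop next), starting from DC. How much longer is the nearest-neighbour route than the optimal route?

The nearest-neighbour route is 2 longer than optimal.

DC: J8=3, G9=9, F2=13, Z4=14, B9=19 ⇒ J8
J8: G9=12, Z4=15, F2=16, B9=22 ⇒ G9
G9: F2=4, B9=13, Z4=21 ⇒ F2
F2: B9=9, Z4=17 ⇒ B9
B9: Z4=26 ⇒ Z4
NN route DC → J8 → G9 → F2 → B9 → Z4 → DC costs 68.
Optimal: DC → J8 → Z4 → F2 → B9 → G9 → DC costs 66 (by enumerating all 60 distinct tours).
Excess = 68 − 66 = 2.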